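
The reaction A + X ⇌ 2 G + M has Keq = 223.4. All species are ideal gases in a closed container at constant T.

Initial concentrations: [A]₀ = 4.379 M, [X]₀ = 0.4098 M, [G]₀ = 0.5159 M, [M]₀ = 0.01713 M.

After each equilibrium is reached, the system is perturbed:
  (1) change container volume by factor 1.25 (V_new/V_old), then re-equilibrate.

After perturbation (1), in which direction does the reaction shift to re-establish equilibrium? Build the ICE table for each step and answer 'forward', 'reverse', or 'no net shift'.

Q₀ = 0.002541 vs Keq = 223.4 ⇒ Q<K, forward
Step 1:
                  A         X         G         M
  init        4.379    0.4098    0.5159   0.01713
  Δ         -0.4089   -0.4089    0.8179    0.4089
  eq           3.97 8.5464e-04     1.334    0.4261
  solve Keq expr → x = 0.4089; check Q = 223.4
Then change container volume by factor 1.25 (V_new/V_old).
Step 2:
                  A         X         G         M
  init        3.176 6.8371e-04     1.067    0.3409
  Δ       -1.3622e-04 -1.3622e-04 2.7244e-04 1.3622e-04
  eq          3.176 5.4749e-04     1.067     0.341
  solve Keq expr → x = 1.3622e-04; check Q = 223.4

Direction: forward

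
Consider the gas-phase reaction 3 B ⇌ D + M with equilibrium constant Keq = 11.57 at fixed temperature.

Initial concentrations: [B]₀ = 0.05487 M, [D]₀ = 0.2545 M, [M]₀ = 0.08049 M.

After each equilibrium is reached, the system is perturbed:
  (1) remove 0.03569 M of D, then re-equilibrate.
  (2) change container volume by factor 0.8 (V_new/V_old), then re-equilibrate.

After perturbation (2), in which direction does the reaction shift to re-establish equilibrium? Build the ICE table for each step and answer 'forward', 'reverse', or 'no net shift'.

Direction: forward

Q₀ = 124 vs Keq = 11.57 ⇒ Q>K, reverse
Step 1:
                    B           D           M
  init        0.05487      0.2545     0.08049
  Δ            0.0537     -0.0179     -0.0179
  eq           0.1086      0.2366     0.06259
  solve Keq expr → x = -0.0179; check Q = 11.57
Then remove 0.03569 M of D.
Step 2:
                    B           D           M
  init         0.1086      0.2009     0.06259
  Δ         -0.004651     0.00155     0.00155
  eq           0.1039      0.2025     0.06414
  solve Keq expr → x = 0.00155; check Q = 11.57
Then change container volume by factor 0.8 (V_new/V_old).
Step 3:
                    B           D           M
  init         0.1299      0.2531     0.08017
  Δ         -0.007641    0.002547    0.002547
  eq           0.1223      0.2556     0.08272
  solve Keq expr → x = 0.002547; check Q = 11.57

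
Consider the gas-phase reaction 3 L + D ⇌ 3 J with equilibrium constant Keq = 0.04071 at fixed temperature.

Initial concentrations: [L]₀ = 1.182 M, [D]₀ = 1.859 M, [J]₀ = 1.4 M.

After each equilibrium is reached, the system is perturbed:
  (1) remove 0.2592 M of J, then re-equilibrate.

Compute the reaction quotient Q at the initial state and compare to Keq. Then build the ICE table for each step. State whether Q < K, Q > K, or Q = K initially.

Q₀ = 0.8938; Q > K (proceeds reverse)

Q₀ = 0.8938 vs Keq = 0.04071 ⇒ Q>K, reverse
Step 1:
                    L           D           J
  Initial       1.182       1.859         1.4
  Change       0.6136      0.2045     -0.6136
  Equil         1.796       2.064      0.7864
  solve Keq expr → x = -0.2045; check Q = 0.04071
Then remove 0.2592 M of J.
Step 2:
                    L           D           J
  Initial       1.796       2.064      0.5272
  Change      -0.1755    -0.05852      0.1755
  Equil          1.62       2.005      0.7028
  solve Keq expr → x = 0.05852; check Q = 0.04071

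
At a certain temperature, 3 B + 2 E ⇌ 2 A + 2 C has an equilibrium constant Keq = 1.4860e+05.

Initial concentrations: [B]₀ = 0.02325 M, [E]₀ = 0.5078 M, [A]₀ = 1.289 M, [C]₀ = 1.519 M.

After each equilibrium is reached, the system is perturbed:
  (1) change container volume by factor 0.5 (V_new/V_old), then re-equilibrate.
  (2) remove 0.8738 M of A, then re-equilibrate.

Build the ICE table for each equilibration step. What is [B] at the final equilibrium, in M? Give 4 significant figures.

Q₀ = 1.1830e+06 vs Keq = 1.4860e+05 ⇒ Q>K, reverse
Step 1:
                    B           E           A           C
  I           0.02325      0.5078       1.289       1.519
  C           0.02168     0.01446    -0.01446    -0.01446
  E           0.04493      0.5223       1.275       1.505
  solve Keq expr → x = -0.007228; check Q = 1.4860e+05
Then change container volume by factor 0.5 (V_new/V_old).
Step 2:
                    B           E           A           C
  I           0.08987       1.045       2.549       3.009
  C          -0.01759    -0.01173     0.01173     0.01173
  E           0.07228       1.033       2.561       3.021
  solve Keq expr → x = 0.005864; check Q = 1.4860e+05
Then remove 0.8738 M of A.
Step 3:
                    B           E           A           C
  I           0.07228       1.033       1.687       3.021
  C          -0.01678    -0.01118     0.01118     0.01118
  E            0.0555       1.022       1.698       3.032
  solve Keq expr → x = 0.005592; check Q = 1.4860e+05

[B]_eq = 0.0555 M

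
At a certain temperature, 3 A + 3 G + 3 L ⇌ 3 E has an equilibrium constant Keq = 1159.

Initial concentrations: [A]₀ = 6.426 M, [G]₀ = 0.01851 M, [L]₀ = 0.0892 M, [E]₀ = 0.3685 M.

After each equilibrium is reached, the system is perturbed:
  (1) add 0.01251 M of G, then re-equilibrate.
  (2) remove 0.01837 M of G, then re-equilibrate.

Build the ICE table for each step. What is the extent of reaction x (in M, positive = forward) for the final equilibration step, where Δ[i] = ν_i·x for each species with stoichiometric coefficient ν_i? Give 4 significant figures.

x = -0.003975 M

Q₀ = 4.1896e+04 vs Keq = 1159 ⇒ Q>K, reverse
Step 1:
                   A          G          L          E
  Initial      6.426    0.01851     0.0892     0.3685
  Change     0.02558    0.02558    0.02558   -0.02558
  Equil        6.452    0.04409     0.1148     0.3429
  solve Keq expr → x = -0.008526; check Q = 1159
Then add 0.01251 M of G.
Step 2:
                   A          G          L          E
  Initial      6.452     0.0566     0.1148     0.3429
  Change   -0.008026  -0.008026  -0.008026   0.008026
  Equil        6.444    0.04857     0.1068     0.3509
  solve Keq expr → x = 0.002675; check Q = 1159
Then remove 0.01837 M of G.
Step 3:
                   A          G          L          E
  Initial      6.444     0.0302     0.1068     0.3509
  Change     0.01193    0.01193    0.01193   -0.01193
  Equil        6.455    0.04213     0.1187      0.339
  solve Keq expr → x = -0.003975; check Q = 1159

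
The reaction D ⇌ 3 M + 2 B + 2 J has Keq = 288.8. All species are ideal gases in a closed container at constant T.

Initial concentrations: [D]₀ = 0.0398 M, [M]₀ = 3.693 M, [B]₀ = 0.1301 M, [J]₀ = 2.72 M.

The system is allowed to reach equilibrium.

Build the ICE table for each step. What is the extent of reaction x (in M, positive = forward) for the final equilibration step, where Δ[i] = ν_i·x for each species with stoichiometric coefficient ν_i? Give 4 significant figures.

x = 0.00978 M

Q₀ = 158.5 vs Keq = 288.8 ⇒ Q<K, forward
Step 1:
                    D           M           B           J
  Initial      0.0398       3.693      0.1301        2.72
  Change     -0.00978     0.02934     0.01956     0.01956
  Equil       0.03002       3.722      0.1497        2.74
  solve Keq expr → x = 0.00978; check Q = 288.8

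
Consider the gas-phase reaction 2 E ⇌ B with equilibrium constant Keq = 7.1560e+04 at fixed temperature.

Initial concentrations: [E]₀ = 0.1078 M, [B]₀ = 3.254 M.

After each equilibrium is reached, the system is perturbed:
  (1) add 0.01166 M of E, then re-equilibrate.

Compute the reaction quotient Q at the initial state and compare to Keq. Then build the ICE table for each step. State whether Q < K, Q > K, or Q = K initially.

Q₀ = 280; Q < K (proceeds forward)

Q₀ = 280 vs Keq = 7.1560e+04 ⇒ Q<K, forward
Step 1:
                  E         B
  Initial    0.1078     3.254
  Change     -0.101    0.0505
  Equil    0.006795     3.305
  solve Keq expr → x = 0.0505; check Q = 7.1560e+04
Then add 0.01166 M of E.
Step 2:
                  E         B
  Initial   0.01846     3.305
  Change   -0.01165  0.005827
  Equil    0.006801      3.31
  solve Keq expr → x = 0.005827; check Q = 7.1560e+04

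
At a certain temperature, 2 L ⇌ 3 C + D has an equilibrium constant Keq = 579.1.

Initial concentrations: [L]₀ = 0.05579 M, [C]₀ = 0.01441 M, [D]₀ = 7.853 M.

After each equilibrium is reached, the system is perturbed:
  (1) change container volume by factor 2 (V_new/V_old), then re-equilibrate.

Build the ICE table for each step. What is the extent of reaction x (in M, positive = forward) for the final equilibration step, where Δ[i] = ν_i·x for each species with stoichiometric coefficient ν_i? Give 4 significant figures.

Q₀ = 0.007549 vs Keq = 579.1 ⇒ Q<K, forward
Step 1:
                  L         C         D
  I         0.05579   0.01441     7.853
  C        -0.05248   0.07871   0.02624
  E        0.003315   0.09312     7.879
  solve Keq expr → x = 0.02624; check Q = 579.1
Then change container volume by factor 2 (V_new/V_old).
Step 2:
                  L         C         D
  I        0.001657   0.04656      3.94
  C       -7.9654e-04  0.001195 3.9827e-04
  E       8.6083e-04   0.04776      3.94
  solve Keq expr → x = 3.9827e-04; check Q = 579.1

x = 3.9827e-04 M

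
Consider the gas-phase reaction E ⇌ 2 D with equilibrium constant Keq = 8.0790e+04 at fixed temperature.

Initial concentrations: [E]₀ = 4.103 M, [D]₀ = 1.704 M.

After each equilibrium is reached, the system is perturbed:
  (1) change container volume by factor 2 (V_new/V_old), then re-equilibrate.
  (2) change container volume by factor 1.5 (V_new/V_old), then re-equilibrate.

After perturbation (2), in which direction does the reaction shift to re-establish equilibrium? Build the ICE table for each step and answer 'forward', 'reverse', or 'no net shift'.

Q₀ = 0.7077 vs Keq = 8.0790e+04 ⇒ Q<K, forward
Step 1:
                    E           D
  I             4.103       1.704
  C            -4.102       8.204
  E          0.001215       9.908
  solve Keq expr → x = 4.102; check Q = 8.0790e+04
Then change container volume by factor 2 (V_new/V_old).
Step 2:
                    E           D
  I        6.0750e-04       4.954
  C       -3.0368e-04  6.0735e-04
  E        3.0382e-04       4.954
  solve Keq expr → x = 3.0368e-04; check Q = 8.0790e+04
Then change container volume by factor 1.5 (V_new/V_old).
Step 3:
                    E           D
  I        2.0255e-04       3.303
  C       -6.7506e-05  1.3501e-04
  E        1.3504e-04       3.303
  solve Keq expr → x = 6.7506e-05; check Q = 8.0790e+04

Direction: forward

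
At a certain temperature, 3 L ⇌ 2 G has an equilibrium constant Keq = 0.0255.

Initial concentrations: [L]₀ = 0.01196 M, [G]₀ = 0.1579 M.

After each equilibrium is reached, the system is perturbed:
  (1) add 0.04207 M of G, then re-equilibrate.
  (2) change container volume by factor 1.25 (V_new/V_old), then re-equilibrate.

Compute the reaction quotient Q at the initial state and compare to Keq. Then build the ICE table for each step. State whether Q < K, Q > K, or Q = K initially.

Q₀ = 1.4574e+04; Q > K (proceeds reverse)

Q₀ = 1.4574e+04 vs Keq = 0.0255 ⇒ Q>K, reverse
Step 1:
                   L          G
  init       0.01196     0.1579
  Δ           0.2115     -0.141
  eq          0.2235    0.01687
  solve Keq expr → x = -0.07051; check Q = 0.0255
Then add 0.04207 M of G.
Step 2:
                   L          G
  init        0.2235    0.05894
  Δ          0.05349   -0.03566
  eq           0.277    0.02328
  solve Keq expr → x = -0.01783; check Q = 0.0255
Then change container volume by factor 1.25 (V_new/V_old).
Step 3:
                   L          G
  init        0.2216    0.01862
  Δ         0.002522  -0.001681
  eq          0.2241    0.01694
  solve Keq expr → x = -8.4052e-04; check Q = 0.0255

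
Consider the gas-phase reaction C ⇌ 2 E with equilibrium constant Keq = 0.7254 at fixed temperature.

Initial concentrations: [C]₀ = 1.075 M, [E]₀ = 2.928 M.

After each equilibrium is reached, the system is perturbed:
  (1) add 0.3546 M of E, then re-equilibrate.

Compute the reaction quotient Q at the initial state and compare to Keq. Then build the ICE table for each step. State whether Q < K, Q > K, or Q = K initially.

Q₀ = 7.975 vs Keq = 0.7254 ⇒ Q>K, reverse
Step 1:
                   C          E
  I            1.075      2.928
  C           0.8701      -1.74
  E            1.945      1.188
  solve Keq expr → x = -0.8701; check Q = 0.7254
Then add 0.3546 M of E.
Step 2:
                   C          E
  I            1.945      1.542
  C           0.1542    -0.3084
  E            2.099      1.234
  solve Keq expr → x = -0.1542; check Q = 0.7254

Q₀ = 7.975; Q > K (proceeds reverse)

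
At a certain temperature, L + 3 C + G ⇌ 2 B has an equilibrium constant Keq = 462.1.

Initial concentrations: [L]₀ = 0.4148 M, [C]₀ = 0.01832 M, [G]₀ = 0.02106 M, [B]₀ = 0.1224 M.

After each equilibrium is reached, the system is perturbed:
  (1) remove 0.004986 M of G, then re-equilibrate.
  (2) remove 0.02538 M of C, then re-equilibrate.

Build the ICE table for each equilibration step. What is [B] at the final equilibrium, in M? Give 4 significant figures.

[B]_eq = 0.0657 M

Q₀ = 2.7893e+05 vs Keq = 462.1 ⇒ Q>K, reverse
Step 1:
                    L           C           G           B
  I            0.4148     0.01832     0.02106      0.1224
  C           0.02291     0.06872     0.02291    -0.04582
  E            0.4377     0.08704     0.04397     0.07658
  solve Keq expr → x = -0.02291; check Q = 462.1
Then remove 0.004986 M of G.
Step 2:
                    L           C           G           B
  I            0.4377     0.08704     0.03898     0.07658
  C        6.5899e-04    0.001977  6.5899e-04   -0.001318
  E            0.4384     0.08902     0.03964     0.07527
  solve Keq expr → x = -6.5899e-04; check Q = 462.1
Then remove 0.02538 M of C.
Step 3:
                    L           C           G           B
  I            0.4384     0.06364     0.03964     0.07527
  C          0.004784     0.01435    0.004784   -0.009568
  E            0.4432     0.07799     0.04443      0.0657
  solve Keq expr → x = -0.004784; check Q = 462.1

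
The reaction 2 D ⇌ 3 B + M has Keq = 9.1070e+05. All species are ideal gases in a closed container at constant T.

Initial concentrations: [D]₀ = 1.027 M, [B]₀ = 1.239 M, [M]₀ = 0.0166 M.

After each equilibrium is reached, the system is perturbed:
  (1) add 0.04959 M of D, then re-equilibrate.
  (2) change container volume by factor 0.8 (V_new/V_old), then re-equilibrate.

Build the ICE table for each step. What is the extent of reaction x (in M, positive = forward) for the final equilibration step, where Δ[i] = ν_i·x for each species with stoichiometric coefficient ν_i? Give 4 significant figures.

x = -5.8191e-04 M

Q₀ = 0.02994 vs Keq = 9.1070e+05 ⇒ Q<K, forward
Step 1:
                    D           B           M
  I             1.027       1.239      0.0166
  C            -1.023       1.535      0.5117
  E          0.003519       2.774      0.5283
  solve Keq expr → x = 0.5117; check Q = 9.1070e+05
Then add 0.04959 M of D.
Step 2:
                    D           B           M
  I           0.05311       2.774      0.5283
  C          -0.04936     0.07405     0.02468
  E          0.003746       2.848       0.553
  solve Keq expr → x = 0.02468; check Q = 9.1070e+05
Then change container volume by factor 0.8 (V_new/V_old).
Step 3:
                    D           B           M
  I          0.004682        3.56      0.6913
  C          0.001164   -0.001746 -5.8191e-04
  E          0.005846       3.559      0.6907
  solve Keq expr → x = -5.8191e-04; check Q = 9.1070e+05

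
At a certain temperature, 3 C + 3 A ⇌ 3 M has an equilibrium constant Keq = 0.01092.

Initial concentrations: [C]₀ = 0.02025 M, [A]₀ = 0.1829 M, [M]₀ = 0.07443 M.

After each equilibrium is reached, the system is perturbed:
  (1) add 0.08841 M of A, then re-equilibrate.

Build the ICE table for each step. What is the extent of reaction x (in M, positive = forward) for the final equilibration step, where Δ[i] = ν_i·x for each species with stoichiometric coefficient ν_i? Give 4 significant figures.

x = 5.3530e-04 M

Q₀ = 8116 vs Keq = 0.01092 ⇒ Q>K, reverse
Step 1:
                   C          A          M
  Initial    0.02025     0.1829    0.07443
  Change     0.06941    0.06941   -0.06941
  Equil      0.08966     0.2523   0.005019
  solve Keq expr → x = -0.02314; check Q = 0.01092
Then add 0.08841 M of A.
Step 2:
                   C          A          M
  Initial    0.08966     0.3407   0.005019
  Change   -0.001606  -0.001606   0.001606
  Equil      0.08806     0.3391   0.006625
  solve Keq expr → x = 5.3530e-04; check Q = 0.01092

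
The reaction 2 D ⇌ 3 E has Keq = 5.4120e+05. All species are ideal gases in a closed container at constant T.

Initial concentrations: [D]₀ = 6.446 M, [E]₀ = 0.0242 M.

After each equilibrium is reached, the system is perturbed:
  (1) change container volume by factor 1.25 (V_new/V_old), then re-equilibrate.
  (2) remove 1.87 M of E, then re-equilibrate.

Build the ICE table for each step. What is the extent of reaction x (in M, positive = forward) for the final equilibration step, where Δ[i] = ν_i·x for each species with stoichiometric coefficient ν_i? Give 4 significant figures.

Q₀ = 3.4109e-07 vs Keq = 5.4120e+05 ⇒ Q<K, forward
Step 1:
                  D         E
  I           6.446    0.0242
  C          -6.405     9.608
  E         0.04064     9.632
  solve Keq expr → x = 3.203; check Q = 5.4120e+05
Then change container volume by factor 1.25 (V_new/V_old).
Step 2:
                  D         E
  I         0.03251     7.706
  C       -0.003403  0.005105
  E         0.02911     7.711
  solve Keq expr → x = 0.001702; check Q = 5.4120e+05
Then remove 1.87 M of E.
Step 3:
                  D         E
  I         0.02911     5.841
  C       -0.009844   0.01477
  E         0.01926     5.856
  solve Keq expr → x = 0.004922; check Q = 5.4120e+05

x = 0.004922 M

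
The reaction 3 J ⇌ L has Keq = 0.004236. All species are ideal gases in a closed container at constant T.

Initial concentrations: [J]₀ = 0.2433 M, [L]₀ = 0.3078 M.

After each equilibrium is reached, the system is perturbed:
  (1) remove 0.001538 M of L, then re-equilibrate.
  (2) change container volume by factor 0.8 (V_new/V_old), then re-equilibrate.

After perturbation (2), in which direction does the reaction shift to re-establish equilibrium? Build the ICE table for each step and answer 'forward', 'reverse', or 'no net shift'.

Q₀ = 21.37 vs Keq = 0.004236 ⇒ Q>K, reverse
Step 1:
                   J          L
  I           0.2433     0.3078
  C           0.9042    -0.3014
  E            1.147     0.0064
  solve Keq expr → x = -0.3014; check Q = 0.004236
Then remove 0.001538 M of L.
Step 2:
                   J          L
  I            1.147   0.004862
  C        -0.004394   0.001465
  E            1.143   0.006327
  solve Keq expr → x = 0.001465; check Q = 0.004236
Then change container volume by factor 0.8 (V_new/V_old).
Step 3:
                   J          L
  I            1.429   0.007909
  C         -0.01239    0.00413
  E            1.416    0.01204
  solve Keq expr → x = 0.00413; check Q = 0.004236

Direction: forward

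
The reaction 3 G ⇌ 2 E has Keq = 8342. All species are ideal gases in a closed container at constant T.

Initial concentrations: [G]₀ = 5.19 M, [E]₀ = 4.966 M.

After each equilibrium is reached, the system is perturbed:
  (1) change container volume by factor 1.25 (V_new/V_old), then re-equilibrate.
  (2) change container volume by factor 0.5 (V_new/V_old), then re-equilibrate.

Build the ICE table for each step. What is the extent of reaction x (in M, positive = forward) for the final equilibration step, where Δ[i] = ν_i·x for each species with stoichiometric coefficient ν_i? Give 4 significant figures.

Q₀ = 0.1764 vs Keq = 8342 ⇒ Q<K, forward
Step 1:
                    G           E
  init           5.19       4.966
  Δ            -4.988       3.325
  eq            0.202       8.291
  solve Keq expr → x = 1.663; check Q = 8342
Then change container volume by factor 1.25 (V_new/V_old).
Step 2:
                    G           E
  init         0.1616       6.633
  Δ           0.01233   -0.008222
  eq           0.1739       6.625
  solve Keq expr → x = -0.004111; check Q = 8342
Then change container volume by factor 0.5 (V_new/V_old).
Step 3:
                    G           E
  init         0.3478       13.25
  Δ           -0.0711      0.0474
  eq           0.2767        13.3
  solve Keq expr → x = 0.0237; check Q = 8342

x = 0.0237 M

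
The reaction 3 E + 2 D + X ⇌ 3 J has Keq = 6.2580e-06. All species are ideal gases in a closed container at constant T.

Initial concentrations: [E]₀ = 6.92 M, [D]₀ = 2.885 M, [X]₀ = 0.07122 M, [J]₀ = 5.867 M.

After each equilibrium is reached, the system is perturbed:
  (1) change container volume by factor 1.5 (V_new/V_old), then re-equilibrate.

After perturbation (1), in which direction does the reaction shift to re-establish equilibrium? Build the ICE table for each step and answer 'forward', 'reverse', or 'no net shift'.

Direction: reverse

Q₀ = 1.028 vs Keq = 6.2580e-06 ⇒ Q>K, reverse
Step 1:
                   E          D          X          J
  I             6.92      2.885    0.07122      5.867
  C            4.978      3.319      1.659     -4.978
  E             11.9      6.204      1.731     0.8888
  solve Keq expr → x = -1.659; check Q = 6.2580e-06
Then change container volume by factor 1.5 (V_new/V_old).
Step 2:
                   E          D          X          J
  I            7.932      4.136      1.154     0.5925
  C           0.1745     0.1163    0.05816    -0.1745
  E            8.107      4.252      1.212      0.418
  solve Keq expr → x = -0.05816; check Q = 6.2580e-06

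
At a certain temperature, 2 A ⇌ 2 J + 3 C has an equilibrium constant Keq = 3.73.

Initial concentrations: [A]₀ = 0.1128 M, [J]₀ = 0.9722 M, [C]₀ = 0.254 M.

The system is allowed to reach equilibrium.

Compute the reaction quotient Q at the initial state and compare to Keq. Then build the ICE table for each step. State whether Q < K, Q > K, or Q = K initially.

Q₀ = 1.217; Q < K (proceeds forward)

Q₀ = 1.217 vs Keq = 3.73 ⇒ Q<K, forward
Step 1:
                  A         J         C
  I          0.1128    0.9722     0.254
  C        -0.02881   0.02881   0.04322
  E         0.08399     1.001    0.2972
  solve Keq expr → x = 0.01441; check Q = 3.73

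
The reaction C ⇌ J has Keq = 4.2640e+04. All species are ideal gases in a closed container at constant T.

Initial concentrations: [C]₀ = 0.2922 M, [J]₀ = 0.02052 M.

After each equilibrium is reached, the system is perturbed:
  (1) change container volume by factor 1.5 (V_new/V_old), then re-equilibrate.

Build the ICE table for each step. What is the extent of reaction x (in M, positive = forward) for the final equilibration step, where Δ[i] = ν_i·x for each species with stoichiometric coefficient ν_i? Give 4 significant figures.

Q₀ = 0.07023 vs Keq = 4.2640e+04 ⇒ Q<K, forward
Step 1:
                   C          J
  init        0.2922    0.02052
  Δ          -0.2922     0.2922
  eq      7.3338e-06     0.3127
  solve Keq expr → x = 0.2922; check Q = 4.2640e+04
Then change container volume by factor 1.5 (V_new/V_old).
Step 2:
                   C          J
  init    4.8892e-06     0.2085
  Δ                0          0
  eq      4.8892e-06     0.2085
  solve Keq expr → x = 0; check Q = 4.2640e+04

x = 0 M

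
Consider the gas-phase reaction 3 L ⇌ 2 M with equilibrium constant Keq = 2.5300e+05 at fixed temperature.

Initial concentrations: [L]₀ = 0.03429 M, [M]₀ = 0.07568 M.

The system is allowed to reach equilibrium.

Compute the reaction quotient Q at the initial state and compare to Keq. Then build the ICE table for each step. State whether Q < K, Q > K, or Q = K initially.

Q₀ = 142.1 vs Keq = 2.5300e+05 ⇒ Q<K, forward
Step 1:
                   L          M
  init       0.03429    0.07568
  Δ         -0.03097    0.02065
  eq        0.003322    0.09633
  solve Keq expr → x = 0.01032; check Q = 2.5300e+05

Q₀ = 142.1; Q < K (proceeds forward)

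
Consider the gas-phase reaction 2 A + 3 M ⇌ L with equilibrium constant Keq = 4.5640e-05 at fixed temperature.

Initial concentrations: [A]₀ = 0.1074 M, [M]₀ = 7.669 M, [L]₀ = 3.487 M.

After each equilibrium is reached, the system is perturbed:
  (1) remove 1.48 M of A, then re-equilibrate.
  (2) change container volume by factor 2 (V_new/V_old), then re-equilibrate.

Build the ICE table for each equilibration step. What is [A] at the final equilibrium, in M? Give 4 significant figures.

[A]_eq = 2.457 M

Q₀ = 0.6702 vs Keq = 4.5640e-05 ⇒ Q>K, reverse
Step 1:
                   A          M          L
  init        0.1074      7.669      3.487
  Δ            3.759      5.638     -1.879
  eq           3.866      13.31      1.608
  solve Keq expr → x = -1.879; check Q = 4.5640e-05
Then remove 1.48 M of A.
Step 2:
                   A          M          L
  init         2.386      13.31      1.608
  Δ           0.6833      1.025    -0.3416
  eq            3.07      14.33      1.266
  solve Keq expr → x = -0.3416; check Q = 4.5640e-05
Then change container volume by factor 2 (V_new/V_old).
Step 3:
                   A          M          L
  init         1.535      7.166      0.633
  Δ           0.9218      1.383    -0.4609
  eq           2.457      8.549     0.1721
  solve Keq expr → x = -0.4609; check Q = 4.5640e-05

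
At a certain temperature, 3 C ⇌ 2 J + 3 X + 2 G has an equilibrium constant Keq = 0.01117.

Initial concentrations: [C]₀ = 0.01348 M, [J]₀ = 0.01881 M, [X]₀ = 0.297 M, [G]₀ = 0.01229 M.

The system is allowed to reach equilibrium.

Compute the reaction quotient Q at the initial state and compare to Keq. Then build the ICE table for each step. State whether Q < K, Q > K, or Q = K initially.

Q₀ = 5.7159e-04 vs Keq = 0.01117 ⇒ Q<K, forward
Step 1:
                    C           J           X           G
  I           0.01348     0.01881       0.297     0.01229
  C         -0.006351    0.004234    0.006351    0.004234
  E          0.007129     0.02304      0.3034     0.01652
  solve Keq expr → x = 0.002117; check Q = 0.01117

Q₀ = 5.7159e-04; Q < K (proceeds forward)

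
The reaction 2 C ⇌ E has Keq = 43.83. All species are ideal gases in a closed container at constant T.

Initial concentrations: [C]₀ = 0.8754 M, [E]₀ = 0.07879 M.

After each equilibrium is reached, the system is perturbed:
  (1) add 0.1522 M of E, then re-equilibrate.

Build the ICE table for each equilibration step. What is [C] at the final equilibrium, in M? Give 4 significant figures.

Q₀ = 0.1028 vs Keq = 43.83 ⇒ Q<K, forward
Step 1:
                  C         E
  Initial    0.8754   0.07879
  Change    -0.7724    0.3862
  Equil       0.103     0.465
  solve Keq expr → x = 0.3862; check Q = 43.83
Then add 0.1522 M of E.
Step 2:
                  C         E
  Initial     0.103    0.6172
  Change    0.01495 -0.007473
  Equil      0.1179    0.6097
  solve Keq expr → x = -0.007473; check Q = 43.83

[C]_eq = 0.1179 M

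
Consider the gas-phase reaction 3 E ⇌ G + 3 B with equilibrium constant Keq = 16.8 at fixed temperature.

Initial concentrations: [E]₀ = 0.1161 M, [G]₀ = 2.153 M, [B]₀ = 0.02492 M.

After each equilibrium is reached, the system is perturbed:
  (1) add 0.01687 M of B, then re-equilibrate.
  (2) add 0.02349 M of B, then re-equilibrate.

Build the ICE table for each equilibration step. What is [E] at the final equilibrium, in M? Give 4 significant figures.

Q₀ = 0.02129 vs Keq = 16.8 ⇒ Q<K, forward
Step 1:
                  E         G         B
  I          0.1161     2.153   0.02492
  C        -0.06872   0.02291   0.06872
  E         0.04738     2.176   0.09364
  solve Keq expr → x = 0.02291; check Q = 16.8
Then add 0.01687 M of B.
Step 2:
                  E         G         B
  I         0.04738     2.176    0.1105
  C        0.005658 -0.001886 -0.005658
  E         0.05304     2.174    0.1049
  solve Keq expr → x = -0.001886; check Q = 16.8
Then add 0.02349 M of B.
Step 3:
                  E         G         B
  I         0.05304     2.174    0.1283
  C        0.007874 -0.002625 -0.007874
  E         0.06091     2.171    0.1205
  solve Keq expr → x = -0.002625; check Q = 16.8

[E]_eq = 0.06091 M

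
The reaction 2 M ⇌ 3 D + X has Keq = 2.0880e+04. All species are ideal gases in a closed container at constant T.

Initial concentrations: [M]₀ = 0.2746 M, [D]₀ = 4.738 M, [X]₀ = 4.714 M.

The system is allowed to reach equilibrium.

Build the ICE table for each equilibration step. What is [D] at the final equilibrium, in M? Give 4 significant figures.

[D]_eq = 4.904 M

Q₀ = 6649 vs Keq = 2.0880e+04 ⇒ Q<K, forward
Step 1:
                    M           D           X
  init         0.2746       4.738       4.714
  Δ           -0.1105      0.1657     0.05524
  eq           0.1641       4.904       4.769
  solve Keq expr → x = 0.05524; check Q = 2.0880e+04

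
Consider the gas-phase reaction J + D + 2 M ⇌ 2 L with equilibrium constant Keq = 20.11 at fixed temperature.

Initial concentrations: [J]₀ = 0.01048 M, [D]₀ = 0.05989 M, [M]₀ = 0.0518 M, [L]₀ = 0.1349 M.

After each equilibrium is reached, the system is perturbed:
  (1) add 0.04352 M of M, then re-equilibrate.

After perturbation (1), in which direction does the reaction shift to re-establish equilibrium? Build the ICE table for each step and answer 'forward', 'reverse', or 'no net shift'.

Q₀ = 1.0806e+04 vs Keq = 20.11 ⇒ Q>K, reverse
Step 1:
                  J         D         M         L
  Initial   0.01048   0.05989    0.0518    0.1349
  Change    0.04392   0.04392   0.08784  -0.08784
  Equil      0.0544    0.1038    0.1396   0.04706
  solve Keq expr → x = -0.04392; check Q = 20.11
Then add 0.04352 M of M.
Step 2:
                  J         D         M         L
  Initial    0.0544    0.1038    0.1832   0.04706
  Change  -0.004188 -0.004188 -0.008377  0.008377
  Equil     0.05021   0.09962    0.1748   0.05544
  solve Keq expr → x = 0.004188; check Q = 20.11

Direction: forward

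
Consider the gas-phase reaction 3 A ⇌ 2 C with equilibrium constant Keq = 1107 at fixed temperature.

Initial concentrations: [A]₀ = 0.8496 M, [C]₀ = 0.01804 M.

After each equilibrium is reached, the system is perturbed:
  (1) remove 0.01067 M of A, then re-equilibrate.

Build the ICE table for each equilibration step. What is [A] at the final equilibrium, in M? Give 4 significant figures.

[A]_eq = 0.0637 M

Q₀ = 5.3068e-04 vs Keq = 1107 ⇒ Q<K, forward
Step 1:
                  A         C
  init       0.8496   0.01804
  Δ         -0.7854    0.5236
  eq        0.06423    0.5416
  solve Keq expr → x = 0.2618; check Q = 1107
Then remove 0.01067 M of A.
Step 2:
                  A         C
  init      0.05356    0.5416
  Δ         0.01013 -0.006756
  eq         0.0637    0.5349
  solve Keq expr → x = -0.003378; check Q = 1107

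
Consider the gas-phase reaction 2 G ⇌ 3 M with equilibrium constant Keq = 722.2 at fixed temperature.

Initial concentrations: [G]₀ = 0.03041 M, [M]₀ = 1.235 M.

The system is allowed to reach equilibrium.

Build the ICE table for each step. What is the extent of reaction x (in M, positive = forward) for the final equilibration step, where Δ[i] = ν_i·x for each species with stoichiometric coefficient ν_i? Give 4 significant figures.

x = -0.009456 M

Q₀ = 2037 vs Keq = 722.2 ⇒ Q>K, reverse
Step 1:
                   G          M
  init       0.03041      1.235
  Δ          0.01891   -0.02837
  eq         0.04932      1.207
  solve Keq expr → x = -0.009456; check Q = 722.2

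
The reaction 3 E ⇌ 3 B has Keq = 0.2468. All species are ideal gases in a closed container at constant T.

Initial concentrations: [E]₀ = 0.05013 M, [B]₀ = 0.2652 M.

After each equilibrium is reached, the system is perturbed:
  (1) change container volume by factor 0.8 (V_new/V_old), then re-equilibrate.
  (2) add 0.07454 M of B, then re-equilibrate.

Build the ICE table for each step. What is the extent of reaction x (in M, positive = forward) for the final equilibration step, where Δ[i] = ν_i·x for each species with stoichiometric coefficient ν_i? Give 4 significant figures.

Q₀ = 148.1 vs Keq = 0.2468 ⇒ Q>K, reverse
Step 1:
                    E           B
  I           0.05013      0.2652
  C            0.1436     -0.1436
  E            0.1938      0.1216
  solve Keq expr → x = -0.04788; check Q = 0.2468
Then change container volume by factor 0.8 (V_new/V_old).
Step 2:
                    E           B
  I            0.2422      0.1519
  C                 0           0
  E            0.2422      0.1519
  solve Keq expr → x = 0; check Q = 0.2468
Then add 0.07454 M of B.
Step 3:
                    E           B
  I            0.2422      0.2265
  C           0.04581    -0.04581
  E             0.288      0.1807
  solve Keq expr → x = -0.01527; check Q = 0.2468

x = -0.01527 M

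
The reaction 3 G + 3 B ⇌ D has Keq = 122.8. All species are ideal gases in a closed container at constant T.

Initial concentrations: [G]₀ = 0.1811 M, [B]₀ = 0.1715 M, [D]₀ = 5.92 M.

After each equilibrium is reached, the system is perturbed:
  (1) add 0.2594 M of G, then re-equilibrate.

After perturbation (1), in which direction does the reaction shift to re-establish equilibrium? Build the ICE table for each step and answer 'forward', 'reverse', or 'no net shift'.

Q₀ = 1.9759e+05 vs Keq = 122.8 ⇒ Q>K, reverse
Step 1:
                   G          B          D
  I           0.1811     0.1715       5.92
  C           0.4246     0.4246    -0.1415
  E           0.6057     0.5961      5.778
  solve Keq expr → x = -0.1415; check Q = 122.8
Then add 0.2594 M of G.
Step 2:
                   G          B          D
  I           0.8651     0.5961      5.778
  C          -0.1142    -0.1142    0.03807
  E           0.7509     0.4819      5.817
  solve Keq expr → x = 0.03807; check Q = 122.8

Direction: forward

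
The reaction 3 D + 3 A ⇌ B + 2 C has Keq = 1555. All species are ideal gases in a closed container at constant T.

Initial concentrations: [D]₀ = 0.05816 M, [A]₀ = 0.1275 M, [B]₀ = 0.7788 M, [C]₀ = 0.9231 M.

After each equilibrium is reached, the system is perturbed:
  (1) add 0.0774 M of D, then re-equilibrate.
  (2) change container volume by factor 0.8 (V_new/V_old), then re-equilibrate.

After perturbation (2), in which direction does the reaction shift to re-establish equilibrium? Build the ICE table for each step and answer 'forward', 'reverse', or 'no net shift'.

Q₀ = 1.6275e+06 vs Keq = 1555 ⇒ Q>K, reverse
Step 1:
                   D          A          B          C
  init       0.05816     0.1275     0.7788     0.9231
  Δ            0.169      0.169   -0.05632    -0.1126
  eq          0.2271     0.2965     0.7225     0.8105
  solve Keq expr → x = -0.05632; check Q = 1555
Then add 0.0774 M of D.
Step 2:
                   D          A          B          C
  init        0.3045     0.2965     0.7225     0.8105
  Δ         -0.03758   -0.03758    0.01253    0.02505
  eq          0.2669     0.2589      0.735     0.8355
  solve Keq expr → x = 0.01253; check Q = 1555
Then change container volume by factor 0.8 (V_new/V_old).
Step 3:
                   D          A          B          C
  init        0.3337     0.3236     0.9188      1.044
  Δ         -0.03212   -0.03212    0.01071    0.02141
  eq          0.3015     0.2915     0.9295      1.066
  solve Keq expr → x = 0.01071; check Q = 1555

Direction: forward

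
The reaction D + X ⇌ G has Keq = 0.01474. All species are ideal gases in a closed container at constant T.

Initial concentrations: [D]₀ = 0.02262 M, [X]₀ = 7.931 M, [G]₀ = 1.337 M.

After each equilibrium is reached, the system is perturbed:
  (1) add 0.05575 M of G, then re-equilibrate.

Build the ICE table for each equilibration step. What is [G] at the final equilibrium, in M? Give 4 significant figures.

Q₀ = 7.453 vs Keq = 0.01474 ⇒ Q>K, reverse
Step 1:
                   D          X          G
  Initial    0.02262      7.931      1.337
  Change       1.176      1.176     -1.176
  Equil        1.199      9.107     0.1609
  solve Keq expr → x = -1.176; check Q = 0.01474
Then add 0.05575 M of G.
Step 2:
                   D          X          G
  Initial      1.199      9.107     0.2167
  Change     0.04837    0.04837   -0.04837
  Equil        1.247      9.155     0.1683
  solve Keq expr → x = -0.04837; check Q = 0.01474

[G]_eq = 0.1683 M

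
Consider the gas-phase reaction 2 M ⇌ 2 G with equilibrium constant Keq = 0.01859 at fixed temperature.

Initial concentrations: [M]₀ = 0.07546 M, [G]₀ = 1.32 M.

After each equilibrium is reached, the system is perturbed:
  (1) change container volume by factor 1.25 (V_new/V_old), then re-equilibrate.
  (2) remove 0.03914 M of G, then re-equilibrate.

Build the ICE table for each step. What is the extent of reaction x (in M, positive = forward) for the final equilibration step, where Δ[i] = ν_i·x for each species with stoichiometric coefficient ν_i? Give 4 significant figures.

Q₀ = 306 vs Keq = 0.01859 ⇒ Q>K, reverse
Step 1:
                    M           G
  Initial     0.07546        1.32
  Change        1.153      -1.153
  Equil         1.228      0.1674
  solve Keq expr → x = -0.5763; check Q = 0.01859
Then change container volume by factor 1.25 (V_new/V_old).
Step 2:
                    M           G
  Initial      0.9824      0.1339
  Change            0           0
  Equil        0.9824      0.1339
  solve Keq expr → x = 0; check Q = 0.01859
Then remove 0.03914 M of G.
Step 3:
                    M           G
  Initial      0.9824     0.09481
  Change     -0.03444     0.03444
  Equil         0.948      0.1293
  solve Keq expr → x = 0.01722; check Q = 0.01859

x = 0.01722 M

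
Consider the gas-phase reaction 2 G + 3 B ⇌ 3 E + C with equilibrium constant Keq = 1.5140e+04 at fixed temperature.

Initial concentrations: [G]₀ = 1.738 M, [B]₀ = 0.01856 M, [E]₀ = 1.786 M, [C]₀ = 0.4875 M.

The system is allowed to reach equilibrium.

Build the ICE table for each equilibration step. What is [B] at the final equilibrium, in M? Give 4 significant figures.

Q₀ = 1.4381e+05 vs Keq = 1.5140e+04 ⇒ Q>K, reverse
Step 1:
                   G          B          E          C
  I            1.738    0.01856      1.786     0.4875
  C          0.01329    0.01993   -0.01993  -0.006645
  E            1.751    0.03849      1.766     0.4809
  solve Keq expr → x = -0.006645; check Q = 1.5140e+04

[B]_eq = 0.03849 M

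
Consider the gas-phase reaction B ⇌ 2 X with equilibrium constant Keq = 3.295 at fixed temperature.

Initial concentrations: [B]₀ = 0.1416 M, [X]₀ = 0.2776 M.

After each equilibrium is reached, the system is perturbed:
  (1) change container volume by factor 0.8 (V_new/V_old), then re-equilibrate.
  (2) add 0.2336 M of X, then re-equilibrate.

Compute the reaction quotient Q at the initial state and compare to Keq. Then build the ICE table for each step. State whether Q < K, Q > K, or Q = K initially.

Q₀ = 0.5442 vs Keq = 3.295 ⇒ Q<K, forward
Step 1:
                   B          X
  Initial     0.1416     0.2776
  Change    -0.08227     0.1645
  Equil      0.05933     0.4421
  solve Keq expr → x = 0.08227; check Q = 3.295
Then change container volume by factor 0.8 (V_new/V_old).
Step 2:
                   B          X
  Initial    0.07416     0.5527
  Change     0.01119   -0.02237
  Equil      0.08535     0.5303
  solve Keq expr → x = -0.01119; check Q = 3.295
Then add 0.2336 M of X.
Step 3:
                   B          X
  Initial    0.08535     0.7639
  Change     0.04913   -0.09825
  Equil       0.1345     0.6657
  solve Keq expr → x = -0.04913; check Q = 3.295

Q₀ = 0.5442; Q < K (proceeds forward)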